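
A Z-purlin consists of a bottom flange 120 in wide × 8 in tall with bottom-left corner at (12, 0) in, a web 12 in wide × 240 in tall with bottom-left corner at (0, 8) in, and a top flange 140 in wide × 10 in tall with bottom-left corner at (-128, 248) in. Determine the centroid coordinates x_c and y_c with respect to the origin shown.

x_c = 0.99 in, y_c = 138.68 in

bottom flange: A = 120 × 8 = 960.00, centroid at (72.00, 4.00).
web: A = 12 × 240 = 2880.00, centroid at (6.00, 128.00).
top flange: A = 140 × 10 = 1400.00, centroid at (-58.00, 253.00).
ΣA = 5240.00 in²
ΣAx_c = (960.00)(72.00) + (2880.00)(6.00) + (1400.00)(-58.00) = 5200.00 in³
ΣAy_c = (960.00)(4.00) + (2880.00)(128.00) + (1400.00)(253.00) = 726680.00 in³
x_c = 5200.00 / 5240.00 = 0.99 in
y_c = 726680.00 / 5240.00 = 138.68 in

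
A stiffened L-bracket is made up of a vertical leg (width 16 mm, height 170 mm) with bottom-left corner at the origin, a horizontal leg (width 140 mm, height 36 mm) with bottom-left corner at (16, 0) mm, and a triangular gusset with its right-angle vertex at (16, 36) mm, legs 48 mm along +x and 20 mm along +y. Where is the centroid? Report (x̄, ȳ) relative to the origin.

x̄ = 57.11 mm, ȳ = 41.55 mm

vertical leg: A = 16 × 170 = 2720.00, centroid at (8.00, 85.00).
horizontal leg: A = 140 × 36 = 5040.00, centroid at (86.00, 18.00).
gusset: A = ½·48·20 = 480.00, centroid at (32.00, 42.67).
ΣA = 8240.00 mm², ΣAx̄ = 470560.00 mm³, ΣAȳ = 342400.00 mm³.
x̄ = 470560.00/8240.00 = 57.11 mm; ȳ = 342400.00/8240.00 = 41.55 mm.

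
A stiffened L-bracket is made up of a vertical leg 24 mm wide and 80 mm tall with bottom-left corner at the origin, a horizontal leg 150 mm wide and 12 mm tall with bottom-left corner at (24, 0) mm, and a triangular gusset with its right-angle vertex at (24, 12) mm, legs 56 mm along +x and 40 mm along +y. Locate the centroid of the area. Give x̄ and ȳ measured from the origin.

x̄ = 51.45 mm, ȳ = 23.96 mm

Part | A | x̄ᵢ | ȳᵢ | A·x̄ᵢ | A·ȳᵢ
vertical leg | 1920.00 | 12.00 | 40.00 | 23040.00 | 76800.00
horizontal leg | 1800.00 | 99.00 | 6.00 | 178200.00 | 10800.00
gusset | 1120.00 | 42.67 | 25.33 | 47786.67 | 28373.33
Σ | 4840.00 |  |  | 249026.67 | 115973.33
x̄ = 249026.67 / 4840.00 = 51.45 mm
ȳ = 115973.33 / 4840.00 = 23.96 mm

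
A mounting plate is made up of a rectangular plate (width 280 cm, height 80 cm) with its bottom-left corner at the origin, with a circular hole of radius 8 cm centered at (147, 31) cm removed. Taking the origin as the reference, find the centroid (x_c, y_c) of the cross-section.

x_c = 139.94 cm, y_c = 40.08 cm

Part | A | x̄ᵢ | ȳᵢ | A·x̄ᵢ | A·ȳᵢ
plate | 22400.00 | 140.00 | 40.00 | 3136000.00 | 896000.00
hole | -201.06 | 147.00 | 31.00 | -29556.10 | -6232.92
Σ | 22198.94 |  |  | 3106443.90 | 889767.08
x_c = 3106443.90 / 22198.94 = 139.94 cm
y_c = 889767.08 / 22198.94 = 40.08 cm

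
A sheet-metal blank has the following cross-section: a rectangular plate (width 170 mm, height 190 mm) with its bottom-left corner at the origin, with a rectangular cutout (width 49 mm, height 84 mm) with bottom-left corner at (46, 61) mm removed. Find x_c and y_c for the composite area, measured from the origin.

plate: A = 170 × 190 = 32300.00, centroid at (85.00, 95.00).
hole: A = −(49 × 84) = -4116.00, centroid at (70.50, 103.00).
ΣA = 28184.00 mm²
ΣAx_c = (32300.00)(85.00) + (-4116.00)(70.50) = 2455322.00 mm³
ΣAy_c = (32300.00)(95.00) + (-4116.00)(103.00) = 2644552.00 mm³
x_c = 2455322.00 / 28184.00 = 87.12 mm
y_c = 2644552.00 / 28184.00 = 93.83 mm

x_c = 87.12 mm, y_c = 93.83 mm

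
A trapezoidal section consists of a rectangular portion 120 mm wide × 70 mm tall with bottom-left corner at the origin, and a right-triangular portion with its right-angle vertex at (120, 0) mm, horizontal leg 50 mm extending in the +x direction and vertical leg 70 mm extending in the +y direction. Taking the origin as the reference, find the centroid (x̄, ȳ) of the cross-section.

x̄ = 73.22 mm, ȳ = 32.99 mm

rectangular portion: A = 120 × 70 = 8400.00, centroid at (60.00, 35.00).
triangular portion: A = ½·50·70 = 1750.00, centroid at (136.67, 23.33).
ΣA = 10150.00 mm²
ΣAx̄ = (8400.00)(60.00) + (1750.00)(136.67) = 743166.67 mm³
ΣAȳ = (8400.00)(35.00) + (1750.00)(23.33) = 334833.33 mm³
x̄ = 743166.67 / 10150.00 = 73.22 mm
ȳ = 334833.33 / 10150.00 = 32.99 mm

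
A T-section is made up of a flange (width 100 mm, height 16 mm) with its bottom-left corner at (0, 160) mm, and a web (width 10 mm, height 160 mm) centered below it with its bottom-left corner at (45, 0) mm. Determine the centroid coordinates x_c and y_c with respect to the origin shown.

Part | A | x̄ᵢ | ȳᵢ | A·x̄ᵢ | A·ȳᵢ
web | 1600.00 | 50.00 | 80.00 | 80000.00 | 128000.00
flange | 1600.00 | 50.00 | 168.00 | 80000.00 | 268800.00
Σ | 3200.00 |  |  | 160000.00 | 396800.00
x_c = 160000.00 / 3200.00 = 50.00 mm
y_c = 396800.00 / 3200.00 = 124.00 mm

x_c = 50.00 mm, y_c = 124.00 mm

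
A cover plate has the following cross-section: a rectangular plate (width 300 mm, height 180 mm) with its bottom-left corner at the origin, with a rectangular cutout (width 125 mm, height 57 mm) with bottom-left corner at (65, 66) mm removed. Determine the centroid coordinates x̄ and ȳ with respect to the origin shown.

plate: A = 300 × 180 = 54000.00, centroid at (150.00, 90.00).
hole: A = −(125 × 57) = -7125.00, centroid at (127.50, 94.50).
ΣA = 46875.00 mm², ΣAx̄ = 7191562.50 mm³, ΣAȳ = 4186687.50 mm³.
x̄ = 7191562.50/46875.00 = 153.42 mm; ȳ = 4186687.50/46875.00 = 89.32 mm.

x̄ = 153.42 mm, ȳ = 89.32 mm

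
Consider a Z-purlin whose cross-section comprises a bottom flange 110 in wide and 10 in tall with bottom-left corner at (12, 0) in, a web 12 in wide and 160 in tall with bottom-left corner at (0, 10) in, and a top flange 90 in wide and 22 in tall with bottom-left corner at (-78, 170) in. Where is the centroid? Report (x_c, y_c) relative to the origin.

x_c = 3.98 in, y_c = 107.34 in

bottom flange: A = 110 × 10 = 1100.00, centroid at (67.00, 5.00).
web: A = 12 × 160 = 1920.00, centroid at (6.00, 90.00).
top flange: A = 90 × 22 = 1980.00, centroid at (-33.00, 181.00).
ΣA = 5000.00 in²
ΣAx_c = (1100.00)(67.00) + (1920.00)(6.00) + (1980.00)(-33.00) = 19880.00 in³
ΣAy_c = (1100.00)(5.00) + (1920.00)(90.00) + (1980.00)(181.00) = 536680.00 in³
x_c = 19880.00 / 5000.00 = 3.98 in
y_c = 536680.00 / 5000.00 = 107.34 in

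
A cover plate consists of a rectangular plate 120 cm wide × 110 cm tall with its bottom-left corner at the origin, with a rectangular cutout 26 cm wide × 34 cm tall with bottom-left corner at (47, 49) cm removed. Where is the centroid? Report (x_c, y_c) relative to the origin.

x_c = 60.00 cm, y_c = 54.21 cm

plate: A = 120 × 110 = 13200.00, centroid at (60.00, 55.00).
hole: A = −(26 × 34) = -884.00, centroid at (60.00, 66.00).
ΣA = 12316.00 cm²
ΣAx_c = (13200.00)(60.00) + (-884.00)(60.00) = 738960.00 cm³
ΣAy_c = (13200.00)(55.00) + (-884.00)(66.00) = 667656.00 cm³
x_c = 738960.00 / 12316.00 = 60.00 cm
y_c = 667656.00 / 12316.00 = 54.21 cm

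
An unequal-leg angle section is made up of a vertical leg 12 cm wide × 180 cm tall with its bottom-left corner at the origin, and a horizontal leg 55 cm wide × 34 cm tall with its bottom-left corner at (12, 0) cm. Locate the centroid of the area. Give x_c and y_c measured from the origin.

x_c = 21.54 cm, y_c = 56.13 cm

Part | A | x̄ᵢ | ȳᵢ | A·x̄ᵢ | A·ȳᵢ
vertical leg | 2160.00 | 6.00 | 90.00 | 12960.00 | 194400.00
horizontal leg | 1870.00 | 39.50 | 17.00 | 73865.00 | 31790.00
Σ | 4030.00 |  |  | 86825.00 | 226190.00
x_c = 86825.00 / 4030.00 = 21.54 cm
y_c = 226190.00 / 4030.00 = 56.13 cm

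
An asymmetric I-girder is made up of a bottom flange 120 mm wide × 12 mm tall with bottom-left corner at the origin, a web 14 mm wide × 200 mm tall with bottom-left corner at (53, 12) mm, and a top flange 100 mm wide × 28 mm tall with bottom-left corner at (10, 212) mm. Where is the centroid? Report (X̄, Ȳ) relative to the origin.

X̄ = 60.00 mm, Ȳ = 135.66 mm

bottom flange: A = 120 × 12 = 1440.00, centroid at (60.00, 6.00).
web: A = 14 × 200 = 2800.00, centroid at (60.00, 112.00).
top flange: A = 100 × 28 = 2800.00, centroid at (60.00, 226.00).
ΣA = 7040.00 mm², ΣAX̄ = 422400.00 mm³, ΣAȲ = 955040.00 mm³.
X̄ = 422400.00/7040.00 = 60.00 mm; Ȳ = 955040.00/7040.00 = 135.66 mm.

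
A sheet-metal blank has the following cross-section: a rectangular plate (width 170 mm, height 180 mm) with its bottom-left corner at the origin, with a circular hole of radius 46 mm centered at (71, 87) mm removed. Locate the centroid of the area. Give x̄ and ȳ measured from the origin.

Part | A | x̄ᵢ | ȳᵢ | A·x̄ᵢ | A·ȳᵢ
plate | 30600.00 | 85.00 | 90.00 | 2601000.00 | 2754000.00
hole | -6647.61 | 71.00 | 87.00 | -471980.31 | -578342.07
Σ | 23952.39 |  |  | 2129019.69 | 2175657.93
x̄ = 2129019.69 / 23952.39 = 88.89 mm
ȳ = 2175657.93 / 23952.39 = 90.83 mm

x̄ = 88.89 mm, ȳ = 90.83 mm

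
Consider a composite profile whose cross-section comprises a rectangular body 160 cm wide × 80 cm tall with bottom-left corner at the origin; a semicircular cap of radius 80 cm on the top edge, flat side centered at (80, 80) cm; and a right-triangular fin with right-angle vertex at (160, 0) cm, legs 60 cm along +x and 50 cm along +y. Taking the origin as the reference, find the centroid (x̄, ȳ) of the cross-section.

x̄ = 86.16 cm, ȳ = 69.09 cm

rectangular body: A = 160 × 80 = 12800.00, centroid at (80.00, 40.00).
semicircular top: A = ½π·80² = 10053.10, centroid at (80.00, 113.95).
triangular fin: A = ½·60·50 = 1500.00, centroid at (180.00, 16.67).
ΣA = 24353.10 cm², ΣAx̄ = 2098247.72 cm³, ΣAȳ = 1682581.05 cm³.
x̄ = 2098247.72/24353.10 = 86.16 cm; ȳ = 1682581.05/24353.10 = 69.09 cm.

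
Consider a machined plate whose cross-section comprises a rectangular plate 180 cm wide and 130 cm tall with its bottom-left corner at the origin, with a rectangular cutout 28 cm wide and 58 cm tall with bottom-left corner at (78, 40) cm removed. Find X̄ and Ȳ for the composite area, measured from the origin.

plate: A = 180 × 130 = 23400.00, centroid at (90.00, 65.00).
hole: A = −(28 × 58) = -1624.00, centroid at (92.00, 69.00).
ΣA = 21776.00 cm², ΣAX̄ = 1956592.00 cm³, ΣAȲ = 1408944.00 cm³.
X̄ = 1956592.00/21776.00 = 89.85 cm; Ȳ = 1408944.00/21776.00 = 64.70 cm.

X̄ = 89.85 cm, Ȳ = 64.70 cm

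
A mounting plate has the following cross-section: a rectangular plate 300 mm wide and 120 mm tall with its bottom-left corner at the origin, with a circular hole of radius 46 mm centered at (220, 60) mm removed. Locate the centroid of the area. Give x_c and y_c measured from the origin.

plate: A = 300 × 120 = 36000.00, centroid at (150.00, 60.00).
hole: A = −π·46² = -6647.61, centroid at (220.00, 60.00).
ΣA = 29352.39 mm², ΣAx_c = 3937525.79 mm³, ΣAy_c = 1761143.40 mm³.
x_c = 3937525.79/29352.39 = 134.15 mm; y_c = 1761143.40/29352.39 = 60.00 mm.

x_c = 134.15 mm, y_c = 60.00 mm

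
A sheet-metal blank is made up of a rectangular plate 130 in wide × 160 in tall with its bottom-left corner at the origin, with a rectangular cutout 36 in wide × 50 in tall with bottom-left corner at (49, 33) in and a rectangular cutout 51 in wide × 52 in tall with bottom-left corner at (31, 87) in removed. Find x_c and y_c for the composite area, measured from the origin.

plate: A = 130 × 160 = 20800.00, centroid at (65.00, 80.00).
hole 1: A = −(36 × 50) = -1800.00, centroid at (67.00, 58.00).
hole 2: A = −(51 × 52) = -2652.00, centroid at (56.50, 113.00).
ΣA = 16348.00 in²
ΣAx_c = (20800.00)(65.00) + (-1800.00)(67.00) + (-2652.00)(56.50) = 1081562.00 in³
ΣAy_c = (20800.00)(80.00) + (-1800.00)(58.00) + (-2652.00)(113.00) = 1259924.00 in³
x_c = 1081562.00 / 16348.00 = 66.16 in
y_c = 1259924.00 / 16348.00 = 77.07 in

x_c = 66.16 in, y_c = 77.07 in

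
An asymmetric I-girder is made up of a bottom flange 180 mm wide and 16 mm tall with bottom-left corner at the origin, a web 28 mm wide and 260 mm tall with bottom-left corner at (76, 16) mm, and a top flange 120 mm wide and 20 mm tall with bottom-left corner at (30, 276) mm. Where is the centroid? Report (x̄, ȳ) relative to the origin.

x̄ = 90.00 mm, ȳ = 141.11 mm

Part | A | x̄ᵢ | ȳᵢ | A·x̄ᵢ | A·ȳᵢ
bottom flange | 2880.00 | 90.00 | 8.00 | 259200.00 | 23040.00
web | 7280.00 | 90.00 | 146.00 | 655200.00 | 1062880.00
top flange | 2400.00 | 90.00 | 286.00 | 216000.00 | 686400.00
Σ | 12560.00 |  |  | 1130400.00 | 1772320.00
x̄ = 1130400.00 / 12560.00 = 90.00 mm
ȳ = 1772320.00 / 12560.00 = 141.11 mm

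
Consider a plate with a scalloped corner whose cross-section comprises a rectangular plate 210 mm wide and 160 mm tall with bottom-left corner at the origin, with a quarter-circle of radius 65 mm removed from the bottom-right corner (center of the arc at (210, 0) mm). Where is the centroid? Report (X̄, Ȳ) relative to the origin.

X̄ = 96.52 mm, Ȳ = 85.74 mm

plate: A = 210 × 160 = 33600.00, centroid at (105.00, 80.00).
removed quarter-circle: A = −¼π·65² = -3318.31, centroid at (182.41, 27.59).
ΣA = 30281.69 mm², ΣAX̄ = 2922697.15 mm³, ΣAȲ = 2596458.33 mm³.
X̄ = 2922697.15/30281.69 = 96.52 mm; Ȳ = 2596458.33/30281.69 = 85.74 mm.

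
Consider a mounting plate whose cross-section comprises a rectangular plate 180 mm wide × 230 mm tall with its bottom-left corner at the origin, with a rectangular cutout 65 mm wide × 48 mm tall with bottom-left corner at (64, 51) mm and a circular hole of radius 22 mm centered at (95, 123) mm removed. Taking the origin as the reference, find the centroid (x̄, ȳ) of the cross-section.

plate: A = 180 × 230 = 41400.00, centroid at (90.00, 115.00).
hole 1: A = −(65 × 48) = -3120.00, centroid at (96.50, 75.00).
hole 2: A = −π·22² = -1520.53, centroid at (95.00, 123.00).
ΣA = 36759.47 mm²
ΣAx̄ = (41400.00)(90.00) + (-3120.00)(96.50) + (-1520.53)(95.00) = 3280469.57 mm³
ΣAȳ = (41400.00)(115.00) + (-3120.00)(75.00) + (-1520.53)(123.00) = 4339974.71 mm³
x̄ = 3280469.57 / 36759.47 = 89.24 mm
ȳ = 4339974.71 / 36759.47 = 118.06 mm

x̄ = 89.24 mm, ȳ = 118.06 mm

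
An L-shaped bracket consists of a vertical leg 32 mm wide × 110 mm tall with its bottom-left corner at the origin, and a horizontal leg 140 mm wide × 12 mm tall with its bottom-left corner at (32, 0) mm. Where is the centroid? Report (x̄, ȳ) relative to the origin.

vertical leg: A = 32 × 110 = 3520.00, centroid at (16.00, 55.00).
horizontal leg: A = 140 × 12 = 1680.00, centroid at (102.00, 6.00).
ΣA = 5200.00 mm²
ΣAx̄ = (3520.00)(16.00) + (1680.00)(102.00) = 227680.00 mm³
ΣAȳ = (3520.00)(55.00) + (1680.00)(6.00) = 203680.00 mm³
x̄ = 227680.00 / 5200.00 = 43.78 mm
ȳ = 203680.00 / 5200.00 = 39.17 mm

x̄ = 43.78 mm, ȳ = 39.17 mm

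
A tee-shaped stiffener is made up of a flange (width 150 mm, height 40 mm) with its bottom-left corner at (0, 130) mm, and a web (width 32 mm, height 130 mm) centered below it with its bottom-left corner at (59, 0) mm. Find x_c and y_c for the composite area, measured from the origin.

x_c = 75.00 mm, y_c = 115.20 mm

web: A = 32 × 130 = 4160.00, centroid at (75.00, 65.00).
flange: A = 150 × 40 = 6000.00, centroid at (75.00, 150.00).
ΣA = 10160.00 mm², ΣAx_c = 762000.00 mm³, ΣAy_c = 1170400.00 mm³.
x_c = 762000.00/10160.00 = 75.00 mm; y_c = 1170400.00/10160.00 = 115.20 mm.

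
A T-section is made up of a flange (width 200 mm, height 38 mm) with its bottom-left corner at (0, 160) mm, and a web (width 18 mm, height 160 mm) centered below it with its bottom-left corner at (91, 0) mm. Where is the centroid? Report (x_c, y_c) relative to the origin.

web: A = 18 × 160 = 2880.00, centroid at (100.00, 80.00).
flange: A = 200 × 38 = 7600.00, centroid at (100.00, 179.00).
ΣA = 10480.00 mm²
ΣAx_c = (2880.00)(100.00) + (7600.00)(100.00) = 1048000.00 mm³
ΣAy_c = (2880.00)(80.00) + (7600.00)(179.00) = 1590800.00 mm³
x_c = 1048000.00 / 10480.00 = 100.00 mm
y_c = 1590800.00 / 10480.00 = 151.79 mm

x_c = 100.00 mm, y_c = 151.79 mm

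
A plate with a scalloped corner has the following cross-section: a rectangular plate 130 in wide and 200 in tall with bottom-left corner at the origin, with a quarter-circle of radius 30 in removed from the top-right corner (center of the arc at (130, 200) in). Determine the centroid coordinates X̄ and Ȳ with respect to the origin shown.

plate: A = 130 × 200 = 26000.00, centroid at (65.00, 100.00).
removed quarter-circle: A = −¼π·30² = -706.86, centroid at (117.27, 187.27).
ΣA = 25293.14 in², ΣAX̄ = 1607108.41 in³, ΣAȲ = 2467628.33 in³.
X̄ = 1607108.41/25293.14 = 63.54 in; Ȳ = 2467628.33/25293.14 = 97.56 in.

X̄ = 63.54 in, Ȳ = 97.56 in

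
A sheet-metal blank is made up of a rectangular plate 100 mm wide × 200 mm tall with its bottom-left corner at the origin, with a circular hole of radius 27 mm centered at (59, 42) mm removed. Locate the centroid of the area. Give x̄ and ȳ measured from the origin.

plate: A = 100 × 200 = 20000.00, centroid at (50.00, 100.00).
hole: A = −π·27² = -2290.22, centroid at (59.00, 42.00).
ΣA = 17709.78 mm², ΣAx̄ = 864876.96 mm³, ΣAȳ = 1903810.72 mm³.
x̄ = 864876.96/17709.78 = 48.84 mm; ȳ = 1903810.72/17709.78 = 107.50 mm.

x̄ = 48.84 mm, ȳ = 107.50 mm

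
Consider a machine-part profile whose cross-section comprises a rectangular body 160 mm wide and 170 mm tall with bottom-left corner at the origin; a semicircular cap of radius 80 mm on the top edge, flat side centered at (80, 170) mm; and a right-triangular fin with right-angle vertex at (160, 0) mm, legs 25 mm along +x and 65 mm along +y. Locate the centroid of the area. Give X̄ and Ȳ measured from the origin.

X̄ = 81.89 mm, Ȳ = 115.06 mm

rectangular body: A = 160 × 170 = 27200.00, centroid at (80.00, 85.00).
semicircular top: A = ½π·80² = 10053.10, centroid at (80.00, 203.95).
triangular fin: A = ½·25·65 = 812.50, centroid at (168.33, 21.67).
ΣA = 38065.60 mm², ΣAX̄ = 3117018.55 mm³, ΣAȲ = 4379963.90 mm³.
X̄ = 3117018.55/38065.60 = 81.89 mm; Ȳ = 4379963.90/38065.60 = 115.06 mm.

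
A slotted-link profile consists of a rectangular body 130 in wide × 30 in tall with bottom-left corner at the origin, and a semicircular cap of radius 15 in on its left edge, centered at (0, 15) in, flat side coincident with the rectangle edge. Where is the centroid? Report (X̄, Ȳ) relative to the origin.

X̄ = 59.07 in, Ȳ = 15.00 in

rectangular body: A = 130 × 30 = 3900.00, centroid at (65.00, 15.00).
semicircular end: A = ½π·15² = 353.43, centroid at (-6.37, 15.00).
ΣA = 4253.43 in², ΣAX̄ = 251250.00 in³, ΣAȲ = 63801.44 in³.
X̄ = 251250.00/4253.43 = 59.07 in; Ȳ = 63801.44/4253.43 = 15.00 in.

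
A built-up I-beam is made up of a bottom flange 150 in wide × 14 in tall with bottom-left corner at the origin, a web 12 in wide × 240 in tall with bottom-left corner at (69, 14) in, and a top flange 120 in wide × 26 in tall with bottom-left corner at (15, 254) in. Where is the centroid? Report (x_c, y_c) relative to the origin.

x_c = 75.00 in, y_c = 152.30 in

bottom flange: A = 150 × 14 = 2100.00, centroid at (75.00, 7.00).
web: A = 12 × 240 = 2880.00, centroid at (75.00, 134.00).
top flange: A = 120 × 26 = 3120.00, centroid at (75.00, 267.00).
ΣA = 8100.00 in²
ΣAx_c = (2100.00)(75.00) + (2880.00)(75.00) + (3120.00)(75.00) = 607500.00 in³
ΣAy_c = (2100.00)(7.00) + (2880.00)(134.00) + (3120.00)(267.00) = 1233660.00 in³
x_c = 607500.00 / 8100.00 = 75.00 in
y_c = 1233660.00 / 8100.00 = 152.30 in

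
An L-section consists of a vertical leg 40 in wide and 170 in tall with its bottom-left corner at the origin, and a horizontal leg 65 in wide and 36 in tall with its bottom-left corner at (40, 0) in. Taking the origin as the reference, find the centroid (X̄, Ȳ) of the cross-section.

vertical leg: A = 40 × 170 = 6800.00, centroid at (20.00, 85.00).
horizontal leg: A = 65 × 36 = 2340.00, centroid at (72.50, 18.00).
ΣA = 9140.00 in², ΣAX̄ = 305650.00 in³, ΣAȲ = 620120.00 in³.
X̄ = 305650.00/9140.00 = 33.44 in; Ȳ = 620120.00/9140.00 = 67.85 in.

X̄ = 33.44 in, Ȳ = 67.85 in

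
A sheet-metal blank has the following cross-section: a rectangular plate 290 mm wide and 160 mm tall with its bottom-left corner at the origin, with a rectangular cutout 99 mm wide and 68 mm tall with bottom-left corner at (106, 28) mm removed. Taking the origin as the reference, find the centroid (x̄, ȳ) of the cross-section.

x̄ = 143.22 mm, ȳ = 83.05 mm

Part | A | x̄ᵢ | ȳᵢ | A·x̄ᵢ | A·ȳᵢ
plate | 46400.00 | 145.00 | 80.00 | 6728000.00 | 3712000.00
hole | -6732.00 | 155.50 | 62.00 | -1046826.00 | -417384.00
Σ | 39668.00 |  |  | 5681174.00 | 3294616.00
x̄ = 5681174.00 / 39668.00 = 143.22 mm
ȳ = 3294616.00 / 39668.00 = 83.05 mm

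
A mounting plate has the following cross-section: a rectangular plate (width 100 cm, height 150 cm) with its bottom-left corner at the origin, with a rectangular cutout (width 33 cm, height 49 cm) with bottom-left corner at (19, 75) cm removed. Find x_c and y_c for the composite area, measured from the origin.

plate: A = 100 × 150 = 15000.00, centroid at (50.00, 75.00).
hole: A = −(33 × 49) = -1617.00, centroid at (35.50, 99.50).
ΣA = 13383.00 cm², ΣAx_c = 692596.50 cm³, ΣAy_c = 964108.50 cm³.
x_c = 692596.50/13383.00 = 51.75 cm; y_c = 964108.50/13383.00 = 72.04 cm.

x_c = 51.75 cm, y_c = 72.04 cm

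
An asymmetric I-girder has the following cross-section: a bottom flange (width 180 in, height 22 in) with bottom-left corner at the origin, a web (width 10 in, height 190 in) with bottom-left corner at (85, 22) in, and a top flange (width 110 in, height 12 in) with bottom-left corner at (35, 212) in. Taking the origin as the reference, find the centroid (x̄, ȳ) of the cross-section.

Part | A | x̄ᵢ | ȳᵢ | A·x̄ᵢ | A·ȳᵢ
bottom flange | 3960.00 | 90.00 | 11.00 | 356400.00 | 43560.00
web | 1900.00 | 90.00 | 117.00 | 171000.00 | 222300.00
top flange | 1320.00 | 90.00 | 218.00 | 118800.00 | 287760.00
Σ | 7180.00 |  |  | 646200.00 | 553620.00
x̄ = 646200.00 / 7180.00 = 90.00 in
ȳ = 553620.00 / 7180.00 = 77.11 in

x̄ = 90.00 in, ȳ = 77.11 in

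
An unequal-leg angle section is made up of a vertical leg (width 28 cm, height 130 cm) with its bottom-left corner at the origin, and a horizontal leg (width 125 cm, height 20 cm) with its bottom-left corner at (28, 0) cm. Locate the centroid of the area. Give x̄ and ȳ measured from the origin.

vertical leg: A = 28 × 130 = 3640.00, centroid at (14.00, 65.00).
horizontal leg: A = 125 × 20 = 2500.00, centroid at (90.50, 10.00).
ΣA = 6140.00 cm²
ΣAx̄ = (3640.00)(14.00) + (2500.00)(90.50) = 277210.00 cm³
ΣAȳ = (3640.00)(65.00) + (2500.00)(10.00) = 261600.00 cm³
x̄ = 277210.00 / 6140.00 = 45.15 cm
ȳ = 261600.00 / 6140.00 = 42.61 cm

x̄ = 45.15 cm, ȳ = 42.61 cm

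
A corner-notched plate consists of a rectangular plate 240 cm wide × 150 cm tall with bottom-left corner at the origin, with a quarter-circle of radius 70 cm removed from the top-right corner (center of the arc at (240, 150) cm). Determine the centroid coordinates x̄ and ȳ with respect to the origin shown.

x̄ = 109.19 cm, ȳ = 69.58 cm

plate: A = 240 × 150 = 36000.00, centroid at (120.00, 75.00).
removed quarter-circle: A = −¼π·70² = -3848.45, centroid at (210.29, 120.29).
ΣA = 32151.55 cm², ΣAx̄ = 3510705.09 cm³, ΣAȳ = 2237065.68 cm³.
x̄ = 3510705.09/32151.55 = 109.19 cm; ȳ = 2237065.68/32151.55 = 69.58 cm.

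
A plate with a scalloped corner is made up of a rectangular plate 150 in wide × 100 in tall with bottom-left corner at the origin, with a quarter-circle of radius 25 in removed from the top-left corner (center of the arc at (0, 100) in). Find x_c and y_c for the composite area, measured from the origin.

Part | A | x̄ᵢ | ȳᵢ | A·x̄ᵢ | A·ȳᵢ
plate | 15000.00 | 75.00 | 50.00 | 1125000.00 | 750000.00
removed quarter-circle | -490.87 | 10.61 | 89.39 | -5208.33 | -43879.05
Σ | 14509.13 |  |  | 1119791.67 | 706120.95
x_c = 1119791.67 / 14509.13 = 77.18 in
y_c = 706120.95 / 14509.13 = 48.67 in

x_c = 77.18 in, y_c = 48.67 in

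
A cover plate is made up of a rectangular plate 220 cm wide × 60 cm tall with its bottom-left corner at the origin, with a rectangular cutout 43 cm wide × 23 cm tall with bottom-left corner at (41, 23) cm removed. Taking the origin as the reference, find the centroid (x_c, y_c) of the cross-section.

plate: A = 220 × 60 = 13200.00, centroid at (110.00, 30.00).
hole: A = −(43 × 23) = -989.00, centroid at (62.50, 34.50).
ΣA = 12211.00 cm²
ΣAx_c = (13200.00)(110.00) + (-989.00)(62.50) = 1390187.50 cm³
ΣAy_c = (13200.00)(30.00) + (-989.00)(34.50) = 361879.50 cm³
x_c = 1390187.50 / 12211.00 = 113.85 cm
y_c = 361879.50 / 12211.00 = 29.64 cm

x_c = 113.85 cm, y_c = 29.64 cm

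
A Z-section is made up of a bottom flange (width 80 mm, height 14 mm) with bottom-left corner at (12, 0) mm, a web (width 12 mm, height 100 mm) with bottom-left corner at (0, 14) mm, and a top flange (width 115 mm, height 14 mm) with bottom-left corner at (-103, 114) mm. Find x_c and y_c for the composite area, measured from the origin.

x_c = -1.99 mm, y_c = 71.11 mm

Part | A | x̄ᵢ | ȳᵢ | A·x̄ᵢ | A·ȳᵢ
bottom flange | 1120.00 | 52.00 | 7.00 | 58240.00 | 7840.00
web | 1200.00 | 6.00 | 64.00 | 7200.00 | 76800.00
top flange | 1610.00 | -45.50 | 121.00 | -73255.00 | 194810.00
Σ | 3930.00 |  |  | -7815.00 | 279450.00
x_c = -7815.00 / 3930.00 = -1.99 mm
y_c = 279450.00 / 3930.00 = 71.11 mm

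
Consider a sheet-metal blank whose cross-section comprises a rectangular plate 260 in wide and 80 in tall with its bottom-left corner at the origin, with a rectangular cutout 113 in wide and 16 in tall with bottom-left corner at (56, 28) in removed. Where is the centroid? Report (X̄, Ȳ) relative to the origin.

Part | A | x̄ᵢ | ȳᵢ | A·x̄ᵢ | A·ȳᵢ
plate | 20800.00 | 130.00 | 40.00 | 2704000.00 | 832000.00
hole | -1808.00 | 112.50 | 36.00 | -203400.00 | -65088.00
Σ | 18992.00 |  |  | 2500600.00 | 766912.00
X̄ = 2500600.00 / 18992.00 = 131.67 in
Ȳ = 766912.00 / 18992.00 = 40.38 in

X̄ = 131.67 in, Ȳ = 40.38 in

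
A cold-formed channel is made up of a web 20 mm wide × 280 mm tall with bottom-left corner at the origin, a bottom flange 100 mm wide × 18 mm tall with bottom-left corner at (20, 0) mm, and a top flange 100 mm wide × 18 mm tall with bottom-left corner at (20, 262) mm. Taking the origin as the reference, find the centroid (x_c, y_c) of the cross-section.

web: A = 20 × 280 = 5600.00, centroid at (10.00, 140.00).
bottom flange: A = 100 × 18 = 1800.00, centroid at (70.00, 9.00).
top flange: A = 100 × 18 = 1800.00, centroid at (70.00, 271.00).
ΣA = 9200.00 mm²
ΣAx_c = (5600.00)(10.00) + (1800.00)(70.00) + (1800.00)(70.00) = 308000.00 mm³
ΣAy_c = (5600.00)(140.00) + (1800.00)(9.00) + (1800.00)(271.00) = 1288000.00 mm³
x_c = 308000.00 / 9200.00 = 33.48 mm
y_c = 1288000.00 / 9200.00 = 140.00 mm

x_c = 33.48 mm, y_c = 140.00 mm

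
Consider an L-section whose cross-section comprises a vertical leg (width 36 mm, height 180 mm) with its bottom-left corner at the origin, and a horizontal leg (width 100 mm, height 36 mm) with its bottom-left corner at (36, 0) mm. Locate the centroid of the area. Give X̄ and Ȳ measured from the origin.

X̄ = 42.29 mm, Ȳ = 64.29 mm

vertical leg: A = 36 × 180 = 6480.00, centroid at (18.00, 90.00).
horizontal leg: A = 100 × 36 = 3600.00, centroid at (86.00, 18.00).
ΣA = 10080.00 mm²
ΣAX̄ = (6480.00)(18.00) + (3600.00)(86.00) = 426240.00 mm³
ΣAȲ = (6480.00)(90.00) + (3600.00)(18.00) = 648000.00 mm³
X̄ = 426240.00 / 10080.00 = 42.29 mm
Ȳ = 648000.00 / 10080.00 = 64.29 mm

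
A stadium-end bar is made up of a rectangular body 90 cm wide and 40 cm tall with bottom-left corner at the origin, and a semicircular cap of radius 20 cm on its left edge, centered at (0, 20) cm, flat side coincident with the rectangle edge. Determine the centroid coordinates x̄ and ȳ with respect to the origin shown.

x̄ = 37.05 cm, ȳ = 20.00 cm

rectangular body: A = 90 × 40 = 3600.00, centroid at (45.00, 20.00).
semicircular end: A = ½π·20² = 628.32, centroid at (-8.49, 20.00).
ΣA = 4228.32 cm², ΣAx̄ = 156666.67 cm³, ΣAȳ = 84566.37 cm³.
x̄ = 156666.67/4228.32 = 37.05 cm; ȳ = 84566.37/4228.32 = 20.00 cm.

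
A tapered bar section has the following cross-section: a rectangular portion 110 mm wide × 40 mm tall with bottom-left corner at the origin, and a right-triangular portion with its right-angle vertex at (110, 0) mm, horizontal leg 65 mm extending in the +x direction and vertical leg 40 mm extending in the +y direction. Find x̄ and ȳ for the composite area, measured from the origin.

x̄ = 72.49 mm, ȳ = 18.48 mm

rectangular portion: A = 110 × 40 = 4400.00, centroid at (55.00, 20.00).
triangular portion: A = ½·65·40 = 1300.00, centroid at (131.67, 13.33).
ΣA = 5700.00 mm²
ΣAx̄ = (4400.00)(55.00) + (1300.00)(131.67) = 413166.67 mm³
ΣAȳ = (4400.00)(20.00) + (1300.00)(13.33) = 105333.33 mm³
x̄ = 413166.67 / 5700.00 = 72.49 mm
ȳ = 105333.33 / 5700.00 = 18.48 mm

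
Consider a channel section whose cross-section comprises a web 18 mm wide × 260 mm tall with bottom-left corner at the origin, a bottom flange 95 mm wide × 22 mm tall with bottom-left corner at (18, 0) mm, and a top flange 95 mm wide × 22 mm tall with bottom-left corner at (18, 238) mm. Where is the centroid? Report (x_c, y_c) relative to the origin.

web: A = 18 × 260 = 4680.00, centroid at (9.00, 130.00).
bottom flange: A = 95 × 22 = 2090.00, centroid at (65.50, 11.00).
top flange: A = 95 × 22 = 2090.00, centroid at (65.50, 249.00).
ΣA = 8860.00 mm², ΣAx_c = 315910.00 mm³, ΣAy_c = 1151800.00 mm³.
x_c = 315910.00/8860.00 = 35.66 mm; y_c = 1151800.00/8860.00 = 130.00 mm.

x_c = 35.66 mm, y_c = 130.00 mm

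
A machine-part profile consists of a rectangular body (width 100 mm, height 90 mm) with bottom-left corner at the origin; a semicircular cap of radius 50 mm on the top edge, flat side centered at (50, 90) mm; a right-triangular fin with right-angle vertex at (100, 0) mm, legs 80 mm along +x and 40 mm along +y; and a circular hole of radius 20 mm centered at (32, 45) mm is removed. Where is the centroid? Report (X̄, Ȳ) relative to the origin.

X̄ = 60.95 mm, Ȳ = 60.78 mm

rectangular body: A = 100 × 90 = 9000.00, centroid at (50.00, 45.00).
semicircular top: A = ½π·50² = 3926.99, centroid at (50.00, 111.22).
triangular fin: A = ½·80·40 = 1600.00, centroid at (126.67, 13.33).
hole: A = −π·20² = -1256.64, centroid at (32.00, 45.00).
ΣA = 13270.35 mm², ΣAX̄ = 808803.82 mm³, ΣAȲ = 806547.17 mm³.
X̄ = 808803.82/13270.35 = 60.95 mm; Ȳ = 806547.17/13270.35 = 60.78 mm.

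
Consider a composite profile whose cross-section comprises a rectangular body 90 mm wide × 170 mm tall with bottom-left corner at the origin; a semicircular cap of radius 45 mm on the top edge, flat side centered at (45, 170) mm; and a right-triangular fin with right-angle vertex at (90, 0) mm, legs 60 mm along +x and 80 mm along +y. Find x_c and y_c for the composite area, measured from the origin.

rectangular body: A = 90 × 170 = 15300.00, centroid at (45.00, 85.00).
semicircular top: A = ½π·45² = 3180.86, centroid at (45.00, 189.10).
triangular fin: A = ½·60·80 = 2400.00, centroid at (110.00, 26.67).
ΣA = 20880.86 mm²
ΣAx_c = (15300.00)(45.00) + (3180.86)(45.00) + (2400.00)(110.00) = 1095638.82 mm³
ΣAy_c = (15300.00)(85.00) + (3180.86)(189.10) + (2400.00)(26.67) = 1965996.64 mm³
x_c = 1095638.82 / 20880.86 = 52.47 mm
y_c = 1965996.64 / 20880.86 = 94.15 mm

x_c = 52.47 mm, y_c = 94.15 mm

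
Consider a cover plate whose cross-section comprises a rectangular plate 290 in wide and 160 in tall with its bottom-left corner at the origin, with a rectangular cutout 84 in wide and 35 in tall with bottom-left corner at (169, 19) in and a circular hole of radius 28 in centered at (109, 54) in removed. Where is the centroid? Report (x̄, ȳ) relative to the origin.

x̄ = 142.43 in, ȳ = 84.68 in

plate: A = 290 × 160 = 46400.00, centroid at (145.00, 80.00).
hole 1: A = −(84 × 35) = -2940.00, centroid at (211.00, 36.50).
hole 2: A = −π·28² = -2463.01, centroid at (109.00, 54.00).
ΣA = 40996.99 in², ΣAx̄ = 5839192.06 in³, ΣAȳ = 3471687.53 in³.
x̄ = 5839192.06/40996.99 = 142.43 in; ȳ = 3471687.53/40996.99 = 84.68 in.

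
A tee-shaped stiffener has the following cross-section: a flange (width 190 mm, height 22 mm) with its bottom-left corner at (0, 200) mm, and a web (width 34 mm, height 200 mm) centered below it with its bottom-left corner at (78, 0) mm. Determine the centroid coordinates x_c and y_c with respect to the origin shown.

web: A = 34 × 200 = 6800.00, centroid at (95.00, 100.00).
flange: A = 190 × 22 = 4180.00, centroid at (95.00, 211.00).
ΣA = 10980.00 mm², ΣAx_c = 1043100.00 mm³, ΣAy_c = 1561980.00 mm³.
x_c = 1043100.00/10980.00 = 95.00 mm; y_c = 1561980.00/10980.00 = 142.26 mm.

x_c = 95.00 mm, y_c = 142.26 mm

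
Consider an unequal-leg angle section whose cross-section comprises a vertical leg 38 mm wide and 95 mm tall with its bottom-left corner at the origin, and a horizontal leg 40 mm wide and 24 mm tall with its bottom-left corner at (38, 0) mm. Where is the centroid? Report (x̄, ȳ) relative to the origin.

vertical leg: A = 38 × 95 = 3610.00, centroid at (19.00, 47.50).
horizontal leg: A = 40 × 24 = 960.00, centroid at (58.00, 12.00).
ΣA = 4570.00 mm², ΣAx̄ = 124270.00 mm³, ΣAȳ = 182995.00 mm³.
x̄ = 124270.00/4570.00 = 27.19 mm; ȳ = 182995.00/4570.00 = 40.04 mm.

x̄ = 27.19 mm, ȳ = 40.04 mm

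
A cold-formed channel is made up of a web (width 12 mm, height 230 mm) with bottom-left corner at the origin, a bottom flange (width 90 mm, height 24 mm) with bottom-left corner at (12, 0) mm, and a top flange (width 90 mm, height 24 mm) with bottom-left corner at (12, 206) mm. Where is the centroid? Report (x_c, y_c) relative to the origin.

web: A = 12 × 230 = 2760.00, centroid at (6.00, 115.00).
bottom flange: A = 90 × 24 = 2160.00, centroid at (57.00, 12.00).
top flange: A = 90 × 24 = 2160.00, centroid at (57.00, 218.00).
ΣA = 7080.00 mm²
ΣAx_c = (2760.00)(6.00) + (2160.00)(57.00) + (2160.00)(57.00) = 262800.00 mm³
ΣAy_c = (2760.00)(115.00) + (2160.00)(12.00) + (2160.00)(218.00) = 814200.00 mm³
x_c = 262800.00 / 7080.00 = 37.12 mm
y_c = 814200.00 / 7080.00 = 115.00 mm

x_c = 37.12 mm, y_c = 115.00 mm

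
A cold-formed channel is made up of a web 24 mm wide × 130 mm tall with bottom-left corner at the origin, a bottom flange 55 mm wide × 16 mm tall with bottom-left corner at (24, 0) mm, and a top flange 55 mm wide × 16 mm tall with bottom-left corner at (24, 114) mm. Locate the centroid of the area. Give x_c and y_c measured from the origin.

x_c = 26.25 mm, y_c = 65.00 mm

Part | A | x̄ᵢ | ȳᵢ | A·x̄ᵢ | A·ȳᵢ
web | 3120.00 | 12.00 | 65.00 | 37440.00 | 202800.00
bottom flange | 880.00 | 51.50 | 8.00 | 45320.00 | 7040.00
top flange | 880.00 | 51.50 | 122.00 | 45320.00 | 107360.00
Σ | 4880.00 |  |  | 128080.00 | 317200.00
x_c = 128080.00 / 4880.00 = 26.25 mm
y_c = 317200.00 / 4880.00 = 65.00 mm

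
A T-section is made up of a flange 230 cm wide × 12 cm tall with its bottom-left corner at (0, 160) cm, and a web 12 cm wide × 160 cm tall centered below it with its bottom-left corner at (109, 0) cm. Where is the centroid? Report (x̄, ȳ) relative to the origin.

x̄ = 115.00 cm, ȳ = 130.72 cm

web: A = 12 × 160 = 1920.00, centroid at (115.00, 80.00).
flange: A = 230 × 12 = 2760.00, centroid at (115.00, 166.00).
ΣA = 4680.00 cm², ΣAx̄ = 538200.00 cm³, ΣAȳ = 611760.00 cm³.
x̄ = 538200.00/4680.00 = 115.00 cm; ȳ = 611760.00/4680.00 = 130.72 cm.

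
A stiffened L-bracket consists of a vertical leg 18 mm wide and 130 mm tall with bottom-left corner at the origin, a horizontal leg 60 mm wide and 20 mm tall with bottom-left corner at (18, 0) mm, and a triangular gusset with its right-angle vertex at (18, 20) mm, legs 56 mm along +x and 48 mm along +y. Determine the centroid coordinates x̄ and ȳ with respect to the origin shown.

vertical leg: A = 18 × 130 = 2340.00, centroid at (9.00, 65.00).
horizontal leg: A = 60 × 20 = 1200.00, centroid at (48.00, 10.00).
gusset: A = ½·56·48 = 1344.00, centroid at (36.67, 36.00).
ΣA = 4884.00 mm²
ΣAx̄ = (2340.00)(9.00) + (1200.00)(48.00) + (1344.00)(36.67) = 127940.00 mm³
ΣAȳ = (2340.00)(65.00) + (1200.00)(10.00) + (1344.00)(36.00) = 212484.00 mm³
x̄ = 127940.00 / 4884.00 = 26.20 mm
ȳ = 212484.00 / 4884.00 = 43.51 mm

x̄ = 26.20 mm, ȳ = 43.51 mm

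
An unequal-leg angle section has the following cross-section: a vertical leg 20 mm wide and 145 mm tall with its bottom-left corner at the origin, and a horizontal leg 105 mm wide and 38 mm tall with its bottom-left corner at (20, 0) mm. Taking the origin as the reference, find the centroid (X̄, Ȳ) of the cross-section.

X̄ = 46.19 mm, Ȳ = 41.52 mm

vertical leg: A = 20 × 145 = 2900.00, centroid at (10.00, 72.50).
horizontal leg: A = 105 × 38 = 3990.00, centroid at (72.50, 19.00).
ΣA = 6890.00 mm², ΣAX̄ = 318275.00 mm³, ΣAȲ = 286060.00 mm³.
X̄ = 318275.00/6890.00 = 46.19 mm; Ȳ = 286060.00/6890.00 = 41.52 mm.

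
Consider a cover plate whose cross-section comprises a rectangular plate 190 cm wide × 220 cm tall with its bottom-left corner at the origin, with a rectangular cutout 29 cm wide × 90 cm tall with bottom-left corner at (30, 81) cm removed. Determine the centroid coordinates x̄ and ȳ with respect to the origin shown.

plate: A = 190 × 220 = 41800.00, centroid at (95.00, 110.00).
hole: A = −(29 × 90) = -2610.00, centroid at (44.50, 126.00).
ΣA = 39190.00 cm², ΣAx̄ = 3854855.00 cm³, ΣAȳ = 4269140.00 cm³.
x̄ = 3854855.00/39190.00 = 98.36 cm; ȳ = 4269140.00/39190.00 = 108.93 cm.

x̄ = 98.36 cm, ȳ = 108.93 cm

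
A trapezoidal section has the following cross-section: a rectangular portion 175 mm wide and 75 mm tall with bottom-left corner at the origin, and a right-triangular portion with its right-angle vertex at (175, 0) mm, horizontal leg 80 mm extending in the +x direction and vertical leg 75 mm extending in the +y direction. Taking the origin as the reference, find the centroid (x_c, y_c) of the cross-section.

x_c = 108.74 mm, y_c = 35.17 mm

rectangular portion: A = 175 × 75 = 13125.00, centroid at (87.50, 37.50).
triangular portion: A = ½·80·75 = 3000.00, centroid at (201.67, 25.00).
ΣA = 16125.00 mm²
ΣAx_c = (13125.00)(87.50) + (3000.00)(201.67) = 1753437.50 mm³
ΣAy_c = (13125.00)(37.50) + (3000.00)(25.00) = 567187.50 mm³
x_c = 1753437.50 / 16125.00 = 108.74 mm
y_c = 567187.50 / 16125.00 = 35.17 mm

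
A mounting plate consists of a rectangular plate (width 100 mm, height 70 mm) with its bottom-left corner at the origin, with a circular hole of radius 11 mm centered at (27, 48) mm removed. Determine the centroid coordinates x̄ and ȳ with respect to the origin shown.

x̄ = 51.32 mm, ȳ = 34.25 mm

plate: A = 100 × 70 = 7000.00, centroid at (50.00, 35.00).
hole: A = −π·11² = -380.13, centroid at (27.00, 48.00).
ΣA = 6619.87 mm²
ΣAx̄ = (7000.00)(50.00) + (-380.13)(27.00) = 339736.42 mm³
ΣAȳ = (7000.00)(35.00) + (-380.13)(48.00) = 226753.63 mm³
x̄ = 339736.42 / 6619.87 = 51.32 mm
ȳ = 226753.63 / 6619.87 = 34.25 mm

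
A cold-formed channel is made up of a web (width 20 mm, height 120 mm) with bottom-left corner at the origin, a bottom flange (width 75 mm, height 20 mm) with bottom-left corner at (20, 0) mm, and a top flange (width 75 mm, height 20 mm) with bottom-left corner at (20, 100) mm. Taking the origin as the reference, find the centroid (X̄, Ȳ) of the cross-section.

web: A = 20 × 120 = 2400.00, centroid at (10.00, 60.00).
bottom flange: A = 75 × 20 = 1500.00, centroid at (57.50, 10.00).
top flange: A = 75 × 20 = 1500.00, centroid at (57.50, 110.00).
ΣA = 5400.00 mm²
ΣAX̄ = (2400.00)(10.00) + (1500.00)(57.50) + (1500.00)(57.50) = 196500.00 mm³
ΣAȲ = (2400.00)(60.00) + (1500.00)(10.00) + (1500.00)(110.00) = 324000.00 mm³
X̄ = 196500.00 / 5400.00 = 36.39 mm
Ȳ = 324000.00 / 5400.00 = 60.00 mm

X̄ = 36.39 mm, Ȳ = 60.00 mm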